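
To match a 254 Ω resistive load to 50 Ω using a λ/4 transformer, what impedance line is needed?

Z_qwt = √(Z_0·R_L) = √(50 × 254) = √12700

Z_qwt ≈ 113 Ω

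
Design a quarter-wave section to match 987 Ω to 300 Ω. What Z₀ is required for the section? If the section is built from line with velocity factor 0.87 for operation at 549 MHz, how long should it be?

Z_qwt = √(Z_0·R_L) = √(300 × 987) = √296100
λ = 0.87·c/f = 0.475 m, so l = λ/4 = 0.119 m

Z_qwt ≈ 544 Ω; length ≈ 11.9 cm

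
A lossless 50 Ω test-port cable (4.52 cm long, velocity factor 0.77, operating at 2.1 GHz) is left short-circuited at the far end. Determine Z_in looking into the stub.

Z_in ≈ −j31.3 Ω

λ = v/f = 0.77·c / 2.1 GHz = 0.11 m
βl = 2π·l/λ = 2π × 0.411 = 148°
tan(βl) = -0.627
For a short-circuited stub, Z_in = jZ_0·tan(βl)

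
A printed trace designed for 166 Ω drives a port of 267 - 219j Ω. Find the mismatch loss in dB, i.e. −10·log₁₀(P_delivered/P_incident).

Γ = (101 − j219)/(433 − j219), |Γ| = 0.497
|Γ|² = 0.247, so P_del/P_inc = 1 − |Γ|² = 0.753
ML = −10·log₁₀(1 − |Γ|²)

mismatch loss ≈ 1.23 dB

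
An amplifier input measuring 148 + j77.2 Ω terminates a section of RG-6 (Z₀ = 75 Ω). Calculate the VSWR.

Γ = (Z_L − Z_0)/(Z_L + Z_0) = (73 + j77.2)/(223 + j77.2)
|Γ| = 106/236 = 0.45
VSWR = (1 + |Γ|)/(1 − |Γ|) = 1.45/0.55

VSWR ≈ 2.64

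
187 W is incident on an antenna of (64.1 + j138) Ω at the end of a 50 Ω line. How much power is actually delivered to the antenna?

P_delivered ≈ 74.8 W

|Γ| = |(14.1 + j138)/(114.1 + j138)| = 0.775
|Γ|² = 0.6
P_refl = |Γ|²·P_inc = 112 W, P_del = (1 − |Γ|²)·P_inc = 74.8 W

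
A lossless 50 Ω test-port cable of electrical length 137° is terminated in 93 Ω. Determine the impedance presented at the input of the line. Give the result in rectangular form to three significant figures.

tan(βl) = tan(137°) = -0.933
Z_in = Z_0·(Z_L + jZ_0·tanβl)/(Z_0 + jZ_L·tanβl)
     = 50·(93 − j46.6)/(50 − j86.7)

Z_in ≈ 43.4 + j28.6 Ω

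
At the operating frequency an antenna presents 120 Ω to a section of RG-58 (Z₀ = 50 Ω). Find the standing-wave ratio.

VSWR ≈ 2.4

Γ = (120 − 50)/(120 + 50) = 0.412
VSWR = (1 + 0.412)/(1 − 0.412)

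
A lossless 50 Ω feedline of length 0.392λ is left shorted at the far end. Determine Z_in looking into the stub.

Z_in ≈ −j40.3 Ω

βl = 2π × 0.392 = 141°
tan(βl) = -0.806
For a shorted stub, Z_in = jZ_0·tan(βl)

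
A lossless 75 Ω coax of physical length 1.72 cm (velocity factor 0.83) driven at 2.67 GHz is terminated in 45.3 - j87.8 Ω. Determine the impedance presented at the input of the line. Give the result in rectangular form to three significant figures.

Z_in ≈ 18.3 + j15.9 Ω

λ = v/f = 0.83·c / 2.67 GHz = 0.0933 m
βl = 2π·l/λ = 2π × 0.184 = 66.4°
tan(βl) = tan(66.4°) = 2.29
Z_in = Z_0·(Z_L + jZ_0·tanβl)/(Z_0 + jZ_L·tanβl)
     = 75·(45.3 + j83.8)/(276 + j104)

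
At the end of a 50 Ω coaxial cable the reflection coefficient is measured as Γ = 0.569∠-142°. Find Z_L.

Z_L = Z_0·(1 + Γ)/(1 − Γ) = 50·(0.552 − j0.35)/(1.45 + j0.35)

Z_L ≈ 15.2 − j15.8 Ω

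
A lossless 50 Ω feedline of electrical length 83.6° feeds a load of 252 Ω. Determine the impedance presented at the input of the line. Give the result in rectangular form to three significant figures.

tan(βl) = tan(83.6°) = 8.92
Z_in = Z_0·(Z_L + jZ_0·tanβl)/(Z_0 + jZ_L·tanβl)
     = 50·(252 + j446)/(50 + j2250)

Z_in ≈ 10 − j5.38 Ω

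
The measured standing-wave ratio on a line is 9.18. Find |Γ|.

|Γ| = (S − 1)/(S + 1) = (9.18 − 1)/(9.18 + 1) = 8.18/10.2

|Γ| ≈ 0.804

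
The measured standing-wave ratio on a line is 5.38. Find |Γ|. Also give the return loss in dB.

|Γ| = (S − 1)/(S + 1) = (5.38 − 1)/(5.38 + 1) = 4.38/6.38
RL = −20·log₁₀|Γ| = −20·log₁₀(0.687)

|Γ| ≈ 0.687; return loss ≈ 3.27 dB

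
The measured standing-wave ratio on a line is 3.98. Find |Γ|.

|Γ| ≈ 0.598

|Γ| = (S − 1)/(S + 1) = (3.98 − 1)/(3.98 + 1) = 2.98/4.98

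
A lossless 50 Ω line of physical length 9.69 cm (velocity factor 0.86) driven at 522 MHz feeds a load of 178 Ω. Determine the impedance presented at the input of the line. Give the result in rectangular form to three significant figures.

Z_in ≈ 15.6 − j16.1 Ω

λ = v/f = 0.86·c / 522 MHz = 0.494 m
βl = 2π·l/λ = 2π × 0.196 = 70.6°
tan(βl) = tan(70.6°) = 2.84
Z_in = Z_0·(Z_L + jZ_0·tanβl)/(Z_0 + jZ_L·tanβl)
     = 50·(178 + j142)/(50 + j505)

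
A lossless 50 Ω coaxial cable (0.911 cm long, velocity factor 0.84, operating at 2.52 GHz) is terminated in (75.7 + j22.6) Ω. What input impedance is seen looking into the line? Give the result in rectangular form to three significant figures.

Z_in ≈ 73.7 − j24.1 Ω

λ = v/f = 0.84·c / 2.52 GHz = 0.1 m
βl = 2π·l/λ = 2π × 0.0911 = 32.8°
tan(βl) = tan(32.8°) = 0.644
Z_in = Z_0·(Z_L + jZ_0·tanβl)/(Z_0 + jZ_L·tanβl)
     = 50·(75.7 + j54.8)/(35.4 + j48.8)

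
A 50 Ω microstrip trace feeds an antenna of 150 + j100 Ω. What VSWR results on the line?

VSWR ≈ 4.44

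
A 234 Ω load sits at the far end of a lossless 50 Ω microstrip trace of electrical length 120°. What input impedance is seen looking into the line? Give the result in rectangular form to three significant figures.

Z_in ≈ 14 + j27.1 Ω

tan(βl) = tan(120°) = -1.73
Z_in = Z_0·(Z_L + jZ_0·tanβl)/(Z_0 + jZ_L·tanβl)
     = 50·(234 − j86.6)/(50 − j405)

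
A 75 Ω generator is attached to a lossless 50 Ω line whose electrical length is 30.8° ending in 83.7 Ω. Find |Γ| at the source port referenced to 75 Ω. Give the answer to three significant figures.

|Γ| ≈ 0.241

tan(βl) = 0.596
Z_in = Z_0·(Z_L + jZ_0·tanβl)/(Z_0 + jZ_L·tanβl) = 56.8 − j26.9 Ω
Γ_s = (Z_in − Z_s)/(Z_in + Z_s) = (-18.2 − j26.9)/(132 − j26.9), |Γ_s| = 0.241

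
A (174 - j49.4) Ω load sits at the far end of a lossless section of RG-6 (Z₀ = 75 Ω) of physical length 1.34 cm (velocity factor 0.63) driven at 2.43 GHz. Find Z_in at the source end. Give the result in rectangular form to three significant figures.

Z_in ≈ 32.8 − j23 Ω

λ = v/f = 0.63·c / 2.43 GHz = 0.0778 m
βl = 2π·l/λ = 2π × 0.172 = 62°
tan(βl) = tan(62°) = 1.88
Z_in = Z_0·(Z_L + jZ_0·tanβl)/(Z_0 + jZ_L·tanβl)
     = 75·(174 + j91.8)/(168 + j328)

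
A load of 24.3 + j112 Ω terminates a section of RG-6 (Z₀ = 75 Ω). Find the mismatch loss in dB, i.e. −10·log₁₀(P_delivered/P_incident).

mismatch loss ≈ 4.88 dB

Γ = (-50.7 + j112)/(99.3 + j112), |Γ| = 0.821
|Γ|² = 0.675, so P_del/P_inc = 1 − |Γ|² = 0.325
ML = −10·log₁₀(1 − |Γ|²)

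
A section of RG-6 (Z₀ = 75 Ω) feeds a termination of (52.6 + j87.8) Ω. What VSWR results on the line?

VSWR ≈ 3.82

Γ = (Z_L − Z_0)/(Z_L + Z_0) = (-22.4 + j87.8)/(127.6 + j87.8)
|Γ| = 90.6/155 = 0.585
VSWR = (1 + |Γ|)/(1 − |Γ|) = 1.59/0.415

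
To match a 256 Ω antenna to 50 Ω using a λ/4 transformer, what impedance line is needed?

Z_qwt ≈ 113 Ω

Z_qwt = √(Z_0·R_L) = √(50 × 256) = √12800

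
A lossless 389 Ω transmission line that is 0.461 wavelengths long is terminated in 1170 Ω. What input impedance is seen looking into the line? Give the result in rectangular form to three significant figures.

Z_in ≈ 794 + j500 Ω

βl = 2π × 0.461 = 166°
tan(βl) = tan(166°) = -0.25
Z_in = Z_0·(Z_L + jZ_0·tanβl)/(Z_0 + jZ_L·tanβl)
     = 389·(1170 − j97.3)/(389 − j293)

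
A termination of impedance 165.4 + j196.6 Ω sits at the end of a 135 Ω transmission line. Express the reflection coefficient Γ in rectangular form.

Γ ≈ 0.371 + j0.412

Γ = (Z_L − Z_0)/(Z_L + Z_0) = (30.4 + j196.6)/(300.4 + j196.6)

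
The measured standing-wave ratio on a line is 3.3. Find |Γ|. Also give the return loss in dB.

|Γ| ≈ 0.535; return loss ≈ 5.43 dB

|Γ| = (S − 1)/(S + 1) = (3.3 − 1)/(3.3 + 1) = 2.3/4.3
RL = −20·log₁₀|Γ| = −20·log₁₀(0.535)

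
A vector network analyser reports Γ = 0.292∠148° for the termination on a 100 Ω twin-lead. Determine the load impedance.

Z_L ≈ 57.9 + j19.6 Ω

Z_L = Z_0·(1 + Γ)/(1 − Γ) = 100·(0.752 + j0.155)/(1.25 − j0.155)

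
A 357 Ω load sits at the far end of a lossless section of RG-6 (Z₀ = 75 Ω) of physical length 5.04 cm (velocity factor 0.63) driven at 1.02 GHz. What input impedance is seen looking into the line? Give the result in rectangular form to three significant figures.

λ = v/f = 0.63·c / 1.02 GHz = 0.185 m
βl = 2π·l/λ = 2π × 0.272 = 97.9°
tan(βl) = tan(97.9°) = -7.19
Z_in = Z_0·(Z_L + jZ_0·tanβl)/(Z_0 + jZ_L·tanβl)
     = 75·(357 − j539)/(75 − j2570)

Z_in ≈ 16 + j9.96 Ω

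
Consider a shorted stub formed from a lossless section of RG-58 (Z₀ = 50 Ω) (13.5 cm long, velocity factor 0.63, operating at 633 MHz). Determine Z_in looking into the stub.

Z_in ≈ −j15.5 Ω

λ = v/f = 0.63·c / 633 MHz = 0.299 m
βl = 2π·l/λ = 2π × 0.452 = 163°
tan(βl) = -0.31
For a shorted stub, Z_in = jZ_0·tan(βl)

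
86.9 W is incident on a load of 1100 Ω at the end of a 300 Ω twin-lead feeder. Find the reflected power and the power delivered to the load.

Γ = (1100 − 300)/(1100 + 300) = 0.571
|Γ|² = 0.327
P_refl = |Γ|²·P_inc = 28.4 W, P_del = (1 − |Γ|²)·P_inc = 58.5 W

P_reflected ≈ 28.4 W; P_delivered ≈ 58.5 W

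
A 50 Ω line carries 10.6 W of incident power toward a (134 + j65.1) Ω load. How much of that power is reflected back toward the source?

P_reflected ≈ 3.14 W

|Γ| = |(84 + j65.1)/(184 + j65.1)| = 0.544
|Γ|² = 0.296
P_refl = |Γ|²·P_inc = 3.14 W, P_del = (1 − |Γ|²)·P_inc = 7.46 W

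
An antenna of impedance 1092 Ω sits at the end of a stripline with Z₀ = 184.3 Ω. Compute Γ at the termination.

Γ = 0.711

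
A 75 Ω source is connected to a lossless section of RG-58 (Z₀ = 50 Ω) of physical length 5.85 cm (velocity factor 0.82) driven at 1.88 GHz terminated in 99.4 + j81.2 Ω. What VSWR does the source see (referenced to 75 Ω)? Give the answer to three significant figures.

VSWR ≈ 3.33

λ = v/f = 0.82·c / 1.88 GHz = 0.131 m
βl = 2π·l/λ = 2π × 0.447 = 161°
tan(βl) = -0.345
Z_in = Z_0·(Z_L + jZ_0·tanβl)/(Z_0 + jZ_L·tanβl) = 38.3 + j57.8 Ω
Γ_s = (Z_in − Z_s)/(Z_in + Z_s) = (-36.7 + j57.8)/(113 + j57.8), |Γ_s| = 0.539
VSWR = (1 + |Γ_s|)/(1 − |Γ_s|)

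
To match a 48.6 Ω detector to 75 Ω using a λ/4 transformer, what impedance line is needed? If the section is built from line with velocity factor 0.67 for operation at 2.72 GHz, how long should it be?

Z_qwt ≈ 60.4 Ω; length ≈ 1.85 cm

Z_qwt = √(Z_0·R_L) = √(75 × 48.6) = √3645
λ = 0.67·c/f = 0.0739 m, so l = λ/4 = 0.0185 m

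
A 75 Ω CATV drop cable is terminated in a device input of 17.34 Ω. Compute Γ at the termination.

Γ = -0.624

Γ = (Z_L − Z_0)/(Z_L + Z_0) = (17.34 − 75)/(17.34 + 75) = -57.66/92.34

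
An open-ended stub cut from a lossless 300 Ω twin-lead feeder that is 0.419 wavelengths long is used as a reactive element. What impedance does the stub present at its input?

Z_in ≈ +j538 Ω

βl = 2π × 0.419 = 151°
tan(βl) = -0.558
For an open-ended stub, Z_in = −jZ_0·cot(βl) = −jZ_0/tan(βl)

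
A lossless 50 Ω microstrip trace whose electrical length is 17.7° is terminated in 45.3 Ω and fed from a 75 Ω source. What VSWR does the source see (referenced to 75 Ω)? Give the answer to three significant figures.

VSWR ≈ 1.63

tan(βl) = 0.319
Z_in = Z_0·(Z_L + jZ_0·tanβl)/(Z_0 + jZ_L·tanβl) = 46.1 + j2.64 Ω
Γ_s = (Z_in − Z_s)/(Z_in + Z_s) = (-28.9 + j2.64)/(121 + j2.64), |Γ_s| = 0.24
VSWR = (1 + |Γ_s|)/(1 − |Γ_s|)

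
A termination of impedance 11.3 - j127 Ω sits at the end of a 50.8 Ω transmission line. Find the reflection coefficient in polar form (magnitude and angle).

Γ = (Z_L − Z_0)/(Z_L + Z_0) = (-39.5 − j127)/(62.1 − j127)
|Γ| = 133/141 = 0.941

Γ ≈ 0.941 ∠ -43.3°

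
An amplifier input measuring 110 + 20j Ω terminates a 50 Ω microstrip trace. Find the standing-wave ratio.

Γ = (Z_L − Z_0)/(Z_L + Z_0) = (60 + j20)/(160 + j20)
|Γ| = 63.2/161 = 0.392
VSWR = (1 + |Γ|)/(1 − |Γ|) = 1.39/0.608

VSWR ≈ 2.29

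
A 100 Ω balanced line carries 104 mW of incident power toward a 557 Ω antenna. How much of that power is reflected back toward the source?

P_reflected ≈ 50.3 mW

Γ = (557 − 100)/(557 + 100) = 0.696
|Γ|² = 0.484
P_refl = |Γ|²·P_inc = 50.3 mW, P_del = (1 − |Γ|²)·P_inc = 53.7 mW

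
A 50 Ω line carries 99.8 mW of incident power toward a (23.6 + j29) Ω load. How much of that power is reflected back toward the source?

P_reflected ≈ 24.5 mW

|Γ| = |(-26.4 + j29)/(73.6 + j29)| = 0.496
|Γ|² = 0.246
P_refl = |Γ|²·P_inc = 24.5 mW, P_del = (1 − |Γ|²)·P_inc = 75.3 mW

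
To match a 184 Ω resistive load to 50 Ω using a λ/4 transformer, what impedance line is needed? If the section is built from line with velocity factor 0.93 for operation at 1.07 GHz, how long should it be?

Z_qwt = √(Z_0·R_L) = √(50 × 184) = √9200
λ = 0.93·c/f = 0.261 m, so l = λ/4 = 0.0652 m

Z_qwt ≈ 95.9 Ω; length ≈ 6.52 cm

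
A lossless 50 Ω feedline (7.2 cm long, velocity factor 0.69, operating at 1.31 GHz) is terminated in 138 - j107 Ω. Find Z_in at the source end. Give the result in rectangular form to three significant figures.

Z_in ≈ 193 + j80 Ω

λ = v/f = 0.69·c / 1.31 GHz = 0.158 m
βl = 2π·l/λ = 2π × 0.456 = 164°
tan(βl) = tan(164°) = -0.286
Z_in = Z_0·(Z_L + jZ_0·tanβl)/(Z_0 + jZ_L·tanβl)
     = 50·(138 − j121)/(19.4 − j39.5)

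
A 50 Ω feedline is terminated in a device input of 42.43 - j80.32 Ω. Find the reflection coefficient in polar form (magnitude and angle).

Γ ≈ 0.659 ∠ -54.4°

Γ = (Z_L − Z_0)/(Z_L + Z_0) = (-7.57 − j80.32)/(92.43 − j80.32)
|Γ| = 80.7/122 = 0.659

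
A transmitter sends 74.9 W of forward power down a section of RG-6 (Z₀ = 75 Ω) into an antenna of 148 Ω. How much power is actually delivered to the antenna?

Γ = (148 − 75)/(148 + 75) = 0.327
|Γ|² = 0.107
P_refl = |Γ|²·P_inc = 8.03 W, P_del = (1 − |Γ|²)·P_inc = 66.9 W

P_delivered ≈ 66.9 W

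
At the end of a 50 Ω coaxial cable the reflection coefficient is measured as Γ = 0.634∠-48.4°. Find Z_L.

Z_L = Z_0·(1 + Γ)/(1 − Γ) = 50·(1.42 − j0.474)/(0.579 + j0.474)

Z_L ≈ 53.4 − j84.6 Ω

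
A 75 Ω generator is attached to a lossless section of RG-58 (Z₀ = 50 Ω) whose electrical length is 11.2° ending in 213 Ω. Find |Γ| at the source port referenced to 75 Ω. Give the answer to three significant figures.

tan(βl) = 0.198
Z_in = Z_0·(Z_L + jZ_0·tanβl)/(Z_0 + jZ_L·tanβl) = 129 − j99.2 Ω
Γ_s = (Z_in − Z_s)/(Z_in + Z_s) = (54.3 − j99.2)/(204 − j99.2), |Γ_s| = 0.498

|Γ| ≈ 0.498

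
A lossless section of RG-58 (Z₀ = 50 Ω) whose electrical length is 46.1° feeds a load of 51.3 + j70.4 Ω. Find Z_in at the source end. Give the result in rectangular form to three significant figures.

tan(βl) = tan(46.1°) = 1.04
Z_in = Z_0·(Z_L + jZ_0·tanβl)/(Z_0 + jZ_L·tanβl)
     = 50·(51.3 + j122)/(-23.2 + j53.3)

Z_in ≈ 79 − j82.4 Ω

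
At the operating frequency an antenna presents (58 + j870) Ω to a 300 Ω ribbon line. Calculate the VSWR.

VSWR ≈ 48.8

Γ = (Z_L − Z_0)/(Z_L + Z_0) = (-242 + j870)/(358 + j870)
|Γ| = 903/941 = 0.96
VSWR = (1 + |Γ|)/(1 − |Γ|) = 1.96/0.0401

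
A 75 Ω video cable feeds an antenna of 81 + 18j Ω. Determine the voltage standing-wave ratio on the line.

VSWR ≈ 1.27

Γ = (Z_L − Z_0)/(Z_L + Z_0) = (6 + j18)/(156 + j18)
|Γ| = 19/157 = 0.121
VSWR = (1 + |Γ|)/(1 − |Γ|) = 1.12/0.879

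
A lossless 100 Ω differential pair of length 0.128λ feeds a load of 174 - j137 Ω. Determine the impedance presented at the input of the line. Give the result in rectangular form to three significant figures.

Z_in ≈ 39.6 − j43.2 Ω

βl = 2π × 0.128 = 46.1°
tan(βl) = tan(46.1°) = 1.04
Z_in = Z_0·(Z_L + jZ_0·tanβl)/(Z_0 + jZ_L·tanβl)
     = 100·(174 − j33.2)/(242 + j181)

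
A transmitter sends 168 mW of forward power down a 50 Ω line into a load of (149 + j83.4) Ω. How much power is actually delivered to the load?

P_delivered ≈ 108 mW

|Γ| = |(99 + j83.4)/(199 + j83.4)| = 0.6
|Γ|² = 0.36
P_refl = |Γ|²·P_inc = 60.5 mW, P_del = (1 − |Γ|²)·P_inc = 108 mW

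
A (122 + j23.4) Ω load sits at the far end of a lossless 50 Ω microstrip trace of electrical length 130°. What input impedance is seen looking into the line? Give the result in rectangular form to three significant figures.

tan(βl) = tan(130°) = -1.19
Z_in = Z_0·(Z_L + jZ_0·tanβl)/(Z_0 + jZ_L·tanβl)
     = 50·(122 − j36.2)/(77.9 − j145)

Z_in ≈ 27.1 + j27.4 Ω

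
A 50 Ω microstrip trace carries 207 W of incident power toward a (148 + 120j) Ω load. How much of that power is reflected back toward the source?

|Γ| = |(98 + j120)/(198 + j120)| = 0.669
|Γ|² = 0.448
P_refl = |Γ|²·P_inc = 92.7 W, P_del = (1 − |Γ|²)·P_inc = 114 W

P_reflected ≈ 92.7 W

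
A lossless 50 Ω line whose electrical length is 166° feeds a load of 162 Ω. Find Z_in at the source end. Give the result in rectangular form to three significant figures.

tan(βl) = tan(166°) = -0.249
Z_in = Z_0·(Z_L + jZ_0·tanβl)/(Z_0 + jZ_L·tanβl)
     = 50·(162 − j12.5)/(50 − j40.4)

Z_in ≈ 104 + j71.6 Ω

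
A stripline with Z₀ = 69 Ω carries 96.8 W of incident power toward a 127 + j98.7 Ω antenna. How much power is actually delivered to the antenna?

|Γ| = |(58 + j98.7)/(196 + j98.7)| = 0.522
|Γ|² = 0.272
P_refl = |Γ|²·P_inc = 26.3 W, P_del = (1 − |Γ|²)·P_inc = 70.5 W

P_delivered ≈ 70.5 W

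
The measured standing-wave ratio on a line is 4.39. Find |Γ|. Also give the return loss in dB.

|Γ| ≈ 0.629; return loss ≈ 4.03 dB

|Γ| = (S − 1)/(S + 1) = (4.39 − 1)/(4.39 + 1) = 3.39/5.39
RL = −20·log₁₀|Γ| = −20·log₁₀(0.629)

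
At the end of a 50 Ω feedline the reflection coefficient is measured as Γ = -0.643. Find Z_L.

Z_L ≈ 10.9 Ω

Z_L = Z_0·(1 + Γ)/(1 − Γ) = 50·(0.357)/(1.64)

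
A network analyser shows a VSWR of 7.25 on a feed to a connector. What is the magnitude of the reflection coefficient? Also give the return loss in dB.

|Γ| ≈ 0.758; return loss ≈ 2.41 dB

|Γ| = (S − 1)/(S + 1) = (7.25 − 1)/(7.25 + 1) = 6.25/8.25
RL = −20·log₁₀|Γ| = −20·log₁₀(0.758)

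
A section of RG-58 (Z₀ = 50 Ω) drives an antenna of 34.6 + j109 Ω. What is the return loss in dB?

RL ≈ 1.96 dB

Γ = (-15.4 + j109)/(84.6 + j109), |Γ| = 0.798
RL = −20·log₁₀|Γ| = −20·log₁₀(0.798)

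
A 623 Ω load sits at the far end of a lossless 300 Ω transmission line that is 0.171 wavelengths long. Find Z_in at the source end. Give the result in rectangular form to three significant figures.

βl = 2π × 0.171 = 61.6°
tan(βl) = tan(61.6°) = 1.85
Z_in = Z_0·(Z_L + jZ_0·tanβl)/(Z_0 + jZ_L·tanβl)
     = 300·(623 + j554)/(300 + j1150)

Z_in ≈ 175 − j117 Ω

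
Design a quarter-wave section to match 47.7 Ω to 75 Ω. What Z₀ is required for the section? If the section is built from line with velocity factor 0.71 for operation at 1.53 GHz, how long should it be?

Z_qwt = √(Z_0·R_L) = √(75 × 47.7) = √3578
λ = 0.71·c/f = 0.139 m, so l = λ/4 = 0.0348 m

Z_qwt ≈ 59.8 Ω; length ≈ 3.48 cm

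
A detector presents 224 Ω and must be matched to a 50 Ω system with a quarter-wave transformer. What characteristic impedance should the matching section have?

Z_qwt ≈ 106 Ω

Z_qwt = √(Z_0·R_L) = √(50 × 224) = √11200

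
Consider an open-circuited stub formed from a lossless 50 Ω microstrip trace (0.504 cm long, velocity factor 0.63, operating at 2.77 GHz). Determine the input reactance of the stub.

X_in ≈ -99.9 Ω (capacitive)

λ = v/f = 0.63·c / 2.77 GHz = 0.0682 m
βl = 2π·l/λ = 2π × 0.0739 = 26.6°
tan(βl) = 0.501
For an open-circuited stub, Z_in = −jZ_0·cot(βl) = −jZ_0/tan(βl)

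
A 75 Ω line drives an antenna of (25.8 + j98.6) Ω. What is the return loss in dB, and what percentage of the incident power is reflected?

RL ≈ 2.14 dB; 61.1% of incident power reflected

Γ = (-49.2 + j98.6)/(100.8 + j98.6), |Γ| = 0.781
RL = −20·log₁₀(0.781) = 2.14 dB
P_refl/P_inc = |Γ|² = 0.611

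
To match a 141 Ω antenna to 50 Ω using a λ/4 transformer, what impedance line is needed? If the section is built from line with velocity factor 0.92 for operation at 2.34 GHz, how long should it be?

Z_qwt ≈ 84 Ω; length ≈ 2.95 cm

Z_qwt = √(Z_0·R_L) = √(50 × 141) = √7050
λ = 0.92·c/f = 0.118 m, so l = λ/4 = 0.0295 m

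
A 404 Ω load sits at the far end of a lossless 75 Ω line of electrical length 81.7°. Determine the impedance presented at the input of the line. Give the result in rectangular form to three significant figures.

tan(βl) = tan(81.7°) = 6.85
Z_in = Z_0·(Z_L + jZ_0·tanβl)/(Z_0 + jZ_L·tanβl)
     = 75·(404 + j514)/(75 + j2770)

Z_in ≈ 14.2 − j10.6 Ω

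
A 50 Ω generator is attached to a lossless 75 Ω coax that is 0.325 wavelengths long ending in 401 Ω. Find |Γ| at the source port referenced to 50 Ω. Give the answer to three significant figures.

βl = 2π × 0.325 = 117°
tan(βl) = -1.96
Z_in = Z_0·(Z_L + jZ_0·tanβl)/(Z_0 + jZ_L·tanβl) = 17.5 + j36.5 Ω
Γ_s = (Z_in − Z_s)/(Z_in + Z_s) = (-32.5 + j36.5)/(67.5 + j36.5), |Γ_s| = 0.637

|Γ| ≈ 0.637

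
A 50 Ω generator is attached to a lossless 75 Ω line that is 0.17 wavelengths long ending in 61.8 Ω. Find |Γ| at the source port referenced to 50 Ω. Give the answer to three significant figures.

βl = 2π × 0.17 = 61.2°
tan(βl) = 1.82
Z_in = Z_0·(Z_L + jZ_0·tanβl)/(Z_0 + jZ_L·tanβl) = 82 + j13.5 Ω
Γ_s = (Z_in − Z_s)/(Z_in + Z_s) = (32 + j13.5)/(132 + j13.5), |Γ_s| = 0.262

|Γ| ≈ 0.262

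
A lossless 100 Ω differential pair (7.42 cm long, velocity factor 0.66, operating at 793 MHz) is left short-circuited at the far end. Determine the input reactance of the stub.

λ = v/f = 0.66·c / 793 MHz = 0.25 m
βl = 2π·l/λ = 2π × 0.297 = 107°
tan(βl) = -3.27
For a short-circuited stub, Z_in = jZ_0·tan(βl)

X_in ≈ -327 Ω (capacitive)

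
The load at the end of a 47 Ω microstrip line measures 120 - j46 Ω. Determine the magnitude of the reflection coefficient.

|Γ| ≈ 0.498

Γ = (Z_L − Z_0)/(Z_L + Z_0) = (73 − j46)/(167 − j46)
|Γ| = 86.3/173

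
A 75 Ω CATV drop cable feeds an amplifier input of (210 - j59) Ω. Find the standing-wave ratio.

Γ = (Z_L − Z_0)/(Z_L + Z_0) = (135 − j59)/(285 − j59)
|Γ| = 147/291 = 0.506
VSWR = (1 + |Γ|)/(1 − |Γ|) = 1.51/0.494

VSWR ≈ 3.05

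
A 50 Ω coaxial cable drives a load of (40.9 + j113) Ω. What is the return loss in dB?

Γ = (-9.1 + j113)/(90.9 + j113), |Γ| = 0.782
RL = −20·log₁₀|Γ| = −20·log₁₀(0.782)

RL ≈ 2.14 dB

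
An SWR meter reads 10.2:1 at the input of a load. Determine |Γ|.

|Γ| ≈ 0.821

|Γ| = (S − 1)/(S + 1) = (10.2 − 1)/(10.2 + 1) = 9.2/11.2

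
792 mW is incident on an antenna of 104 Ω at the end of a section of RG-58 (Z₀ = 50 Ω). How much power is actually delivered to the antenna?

Γ = (104 − 50)/(104 + 50) = 0.351
|Γ|² = 0.123
P_refl = |Γ|²·P_inc = 97.4 mW, P_del = (1 − |Γ|²)·P_inc = 695 mW

P_delivered ≈ 695 mW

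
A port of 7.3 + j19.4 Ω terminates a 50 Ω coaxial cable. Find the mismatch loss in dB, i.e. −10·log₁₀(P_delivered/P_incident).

mismatch loss ≈ 3.99 dB

Γ = (-42.7 + j19.4)/(57.3 + j19.4), |Γ| = 0.775
|Γ|² = 0.601, so P_del/P_inc = 1 − |Γ|² = 0.399
ML = −10·log₁₀(1 − |Γ|²)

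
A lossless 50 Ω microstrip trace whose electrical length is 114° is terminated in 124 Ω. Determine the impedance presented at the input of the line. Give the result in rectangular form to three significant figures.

Z_in ≈ 23.4 + j18.1 Ω

tan(βl) = tan(114°) = -2.25
Z_in = Z_0·(Z_L + jZ_0·tanβl)/(Z_0 + jZ_L·tanβl)
     = 50·(124 − j112)/(50 − j279)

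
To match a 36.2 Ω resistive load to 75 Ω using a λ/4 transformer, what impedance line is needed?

Z_qwt = √(Z_0·R_L) = √(75 × 36.2) = √2715

Z_qwt ≈ 52.1 Ω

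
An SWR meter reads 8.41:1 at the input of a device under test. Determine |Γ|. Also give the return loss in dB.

|Γ| ≈ 0.787; return loss ≈ 2.08 dB

|Γ| = (S − 1)/(S + 1) = (8.41 − 1)/(8.41 + 1) = 7.41/9.41
RL = −20·log₁₀|Γ| = −20·log₁₀(0.787)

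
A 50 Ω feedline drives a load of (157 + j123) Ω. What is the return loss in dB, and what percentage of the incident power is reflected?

RL ≈ 3.39 dB; 45.8% of incident power reflected

Γ = (107 + j123)/(207 + j123), |Γ| = 0.677
RL = −20·log₁₀(0.677) = 3.39 dB
P_refl/P_inc = |Γ|² = 0.458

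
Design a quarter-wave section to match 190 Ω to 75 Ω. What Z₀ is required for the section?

Z_qwt = √(Z_0·R_L) = √(75 × 190) = √14250

Z_qwt ≈ 119 Ω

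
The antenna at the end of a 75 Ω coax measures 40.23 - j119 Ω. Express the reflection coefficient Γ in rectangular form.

Γ ≈ 0.37 − j0.651

Γ = (Z_L − Z_0)/(Z_L + Z_0) = (-34.77 − j119)/(115.2 − j119)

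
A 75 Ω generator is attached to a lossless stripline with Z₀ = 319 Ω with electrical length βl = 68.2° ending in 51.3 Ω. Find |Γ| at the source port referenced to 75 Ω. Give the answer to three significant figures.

|Γ| ≈ 0.917

tan(βl) = 2.5
Z_in = Z_0·(Z_L + jZ_0·tanβl)/(Z_0 + jZ_L·tanβl) = 320 + j669 Ω
Γ_s = (Z_in − Z_s)/(Z_in + Z_s) = (245 + j669)/(395 + j669), |Γ_s| = 0.917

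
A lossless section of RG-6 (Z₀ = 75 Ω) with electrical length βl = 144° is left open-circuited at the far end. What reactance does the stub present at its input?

tan(βl) = -0.727
For an open-circuited stub, Z_in = −jZ_0·cot(βl) = −jZ_0/tan(βl)

X_in ≈ 103 Ω (inductive)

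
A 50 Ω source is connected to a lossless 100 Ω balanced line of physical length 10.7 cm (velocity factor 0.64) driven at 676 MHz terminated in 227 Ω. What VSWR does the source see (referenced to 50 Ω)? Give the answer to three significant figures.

λ = v/f = 0.64·c / 676 MHz = 0.284 m
βl = 2π·l/λ = 2π × 0.377 = 136°
tan(βl) = -0.979
Z_in = Z_0·(Z_L + jZ_0·tanβl)/(Z_0 + jZ_L·tanβl) = 74.9 + j68.5 Ω
Γ_s = (Z_in − Z_s)/(Z_in + Z_s) = (24.9 + j68.5)/(125 + j68.5), |Γ_s| = 0.512
VSWR = (1 + |Γ_s|)/(1 − |Γ_s|)

VSWR ≈ 3.09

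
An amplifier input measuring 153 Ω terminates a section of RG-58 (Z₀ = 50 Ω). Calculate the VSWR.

For a purely resistive load, VSWR = R_L/Z_0 or Z_0/R_L (whichever > 1) = 153/50

VSWR ≈ 3.06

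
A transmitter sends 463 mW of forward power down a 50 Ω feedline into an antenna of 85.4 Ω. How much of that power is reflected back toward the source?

P_reflected ≈ 31.6 mW

Γ = (85.4 − 50)/(85.4 + 50) = 0.261
|Γ|² = 0.0684
P_refl = |Γ|²·P_inc = 31.6 mW, P_del = (1 − |Γ|²)·P_inc = 431 mW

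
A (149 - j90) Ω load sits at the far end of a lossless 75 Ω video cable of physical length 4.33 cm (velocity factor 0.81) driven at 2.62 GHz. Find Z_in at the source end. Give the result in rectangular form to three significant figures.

λ = v/f = 0.81·c / 2.62 GHz = 0.0927 m
βl = 2π·l/λ = 2π × 0.467 = 168°
tan(βl) = tan(168°) = -0.211
Z_in = Z_0·(Z_L + jZ_0·tanβl)/(Z_0 + jZ_L·tanβl)
     = 75·(149 − j106)/(56 − j31.5)

Z_in ≈ 212 − j22.4 Ω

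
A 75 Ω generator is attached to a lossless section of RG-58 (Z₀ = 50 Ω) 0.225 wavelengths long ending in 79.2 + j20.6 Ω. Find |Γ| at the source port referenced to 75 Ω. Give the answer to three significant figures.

βl = 2π × 0.225 = 81°
tan(βl) = 6.31
Z_in = Z_0·(Z_L + jZ_0·tanβl)/(Z_0 + jZ_L·tanβl) = 31.5 − j13 Ω
Γ_s = (Z_in − Z_s)/(Z_in + Z_s) = (-43.5 − j13)/(107 − j13), |Γ_s| = 0.422

|Γ| ≈ 0.422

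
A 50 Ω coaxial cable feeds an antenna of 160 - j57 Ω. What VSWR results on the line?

VSWR ≈ 3.64

Γ = (Z_L − Z_0)/(Z_L + Z_0) = (110 − j57)/(210 − j57)
|Γ| = 124/218 = 0.569
VSWR = (1 + |Γ|)/(1 − |Γ|) = 1.57/0.431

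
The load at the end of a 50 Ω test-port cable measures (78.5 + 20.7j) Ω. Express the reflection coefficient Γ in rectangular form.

Γ = (Z_L − Z_0)/(Z_L + Z_0) = (28.5 + j20.7)/(128.5 + j20.7)

Γ ≈ 0.241 + j0.122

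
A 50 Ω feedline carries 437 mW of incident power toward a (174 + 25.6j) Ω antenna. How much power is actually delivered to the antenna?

|Γ| = |(124 + j25.6)/(224 + j25.6)| = 0.562
|Γ|² = 0.315
P_refl = |Γ|²·P_inc = 138 mW, P_del = (1 − |Γ|²)·P_inc = 299 mW

P_delivered ≈ 299 mW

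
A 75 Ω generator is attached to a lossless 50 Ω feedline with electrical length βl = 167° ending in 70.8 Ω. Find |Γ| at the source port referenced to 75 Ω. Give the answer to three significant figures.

|Γ| ≈ 0.0908

tan(βl) = -0.231
Z_in = Z_0·(Z_L + jZ_0·tanβl)/(Z_0 + jZ_L·tanβl) = 67.4 + j10.5 Ω
Γ_s = (Z_in − Z_s)/(Z_in + Z_s) = (-7.63 + j10.5)/(142 + j10.5), |Γ_s| = 0.0908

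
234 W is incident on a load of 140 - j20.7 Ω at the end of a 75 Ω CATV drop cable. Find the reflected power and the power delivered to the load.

P_reflected ≈ 23.3 W; P_delivered ≈ 211 W

|Γ| = |(65 − j20.7)/(215 − j20.7)| = 0.316
|Γ|² = 0.0997
P_refl = |Γ|²·P_inc = 23.3 W, P_del = (1 − |Γ|²)·P_inc = 211 W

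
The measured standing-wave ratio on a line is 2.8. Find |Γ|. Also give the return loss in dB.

|Γ| ≈ 0.474; return loss ≈ 6.49 dB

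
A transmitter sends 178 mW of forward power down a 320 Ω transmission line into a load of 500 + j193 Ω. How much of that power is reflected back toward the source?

P_reflected ≈ 17.5 mW

|Γ| = |(180 + j193)/(820 + j193)| = 0.313
|Γ|² = 0.0981
P_refl = |Γ|²·P_inc = 17.5 mW, P_del = (1 − |Γ|²)·P_inc = 161 mW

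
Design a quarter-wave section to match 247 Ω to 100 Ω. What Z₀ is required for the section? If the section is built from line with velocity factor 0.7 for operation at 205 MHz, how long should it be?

Z_qwt ≈ 157 Ω; length ≈ 25.6 cm

Z_qwt = √(Z_0·R_L) = √(100 × 247) = √24700
λ = 0.7·c/f = 1.02 m, so l = λ/4 = 0.256 m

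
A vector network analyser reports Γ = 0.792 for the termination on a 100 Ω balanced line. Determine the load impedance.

Z_L = Z_0·(1 + Γ)/(1 − Γ) = 100·(1.79)/(0.208)

Z_L ≈ 862 Ω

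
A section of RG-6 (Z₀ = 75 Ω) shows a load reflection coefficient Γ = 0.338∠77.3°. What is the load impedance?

Z_L = Z_0·(1 + Γ)/(1 − Γ) = 75·(1.07 + j0.33)/(0.926 − j0.33)

Z_L ≈ 68.8 + j51.2 Ω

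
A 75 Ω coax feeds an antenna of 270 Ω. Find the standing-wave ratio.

VSWR ≈ 3.6

For a purely resistive load, VSWR = R_L/Z_0 or Z_0/R_L (whichever > 1) = 270/75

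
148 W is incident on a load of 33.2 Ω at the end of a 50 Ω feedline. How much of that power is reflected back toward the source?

P_reflected ≈ 6.03 W

Γ = (33.2 − 50)/(33.2 + 50) = -0.202
|Γ|² = 0.0408
P_refl = |Γ|²·P_inc = 6.03 W, P_del = (1 − |Γ|²)·P_inc = 142 W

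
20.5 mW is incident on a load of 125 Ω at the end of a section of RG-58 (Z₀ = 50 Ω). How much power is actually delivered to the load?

P_delivered ≈ 16.7 mW

Γ = (125 − 50)/(125 + 50) = 0.429
|Γ|² = 0.184
P_refl = |Γ|²·P_inc = 3.77 mW, P_del = (1 − |Γ|²)·P_inc = 16.7 mW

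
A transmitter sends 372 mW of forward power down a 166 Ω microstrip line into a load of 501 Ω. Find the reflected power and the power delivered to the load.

Γ = (501 − 166)/(501 + 166) = 0.502
|Γ|² = 0.252
P_refl = |Γ|²·P_inc = 93.8 mW, P_del = (1 − |Γ|²)·P_inc = 278 mW

P_reflected ≈ 93.8 mW; P_delivered ≈ 278 mW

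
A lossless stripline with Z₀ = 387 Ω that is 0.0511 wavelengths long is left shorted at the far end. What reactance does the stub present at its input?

X_in ≈ 129 Ω (inductive)

βl = 2π × 0.0511 = 18.4°
tan(βl) = 0.333
For a shorted stub, Z_in = jZ_0·tan(βl)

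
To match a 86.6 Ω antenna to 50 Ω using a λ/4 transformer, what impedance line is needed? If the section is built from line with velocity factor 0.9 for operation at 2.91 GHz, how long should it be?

Z_qwt = √(Z_0·R_L) = √(50 × 86.6) = √4330
λ = 0.9·c/f = 0.0928 m, so l = λ/4 = 0.0232 m

Z_qwt ≈ 65.8 Ω; length ≈ 2.32 cm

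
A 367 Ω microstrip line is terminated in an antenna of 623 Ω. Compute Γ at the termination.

Γ = (Z_L − Z_0)/(Z_L + Z_0) = (623 − 367)/(623 + 367) = 256/990

Γ = 0.259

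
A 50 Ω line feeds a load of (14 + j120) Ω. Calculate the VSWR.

VSWR ≈ 24.4

Γ = (Z_L − Z_0)/(Z_L + Z_0) = (-36 + j120)/(64 + j120)
|Γ| = 125/136 = 0.921
VSWR = (1 + |Γ|)/(1 − |Γ|) = 1.92/0.0788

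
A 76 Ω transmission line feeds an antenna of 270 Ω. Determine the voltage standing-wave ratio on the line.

Γ = (270 − 76)/(270 + 76) = 0.561
VSWR = (1 + 0.561)/(1 − 0.561)

VSWR ≈ 3.55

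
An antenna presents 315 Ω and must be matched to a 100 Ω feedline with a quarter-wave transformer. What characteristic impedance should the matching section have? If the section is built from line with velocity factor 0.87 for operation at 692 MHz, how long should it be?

Z_qwt = √(Z_0·R_L) = √(100 × 315) = √31500
λ = 0.87·c/f = 0.377 m, so l = λ/4 = 0.0943 m

Z_qwt ≈ 177 Ω; length ≈ 9.43 cm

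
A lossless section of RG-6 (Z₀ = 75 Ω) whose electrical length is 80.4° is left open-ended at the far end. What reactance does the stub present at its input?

X_in ≈ -12.7 Ω (capacitive)

tan(βl) = 5.91
For an open-ended stub, Z_in = −jZ_0·cot(βl) = −jZ_0/tan(βl)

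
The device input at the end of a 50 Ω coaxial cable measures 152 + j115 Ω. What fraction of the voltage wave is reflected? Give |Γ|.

Γ = (Z_L − Z_0)/(Z_L + Z_0) = (102 + j115)/(202 + j115)
|Γ| = 154/232

|Γ| ≈ 0.661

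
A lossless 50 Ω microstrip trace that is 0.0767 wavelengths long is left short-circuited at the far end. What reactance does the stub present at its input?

βl = 2π × 0.0767 = 27.6°
tan(βl) = 0.523
For a short-circuited stub, Z_in = jZ_0·tan(βl)

X_in ≈ 26.2 Ω (inductive)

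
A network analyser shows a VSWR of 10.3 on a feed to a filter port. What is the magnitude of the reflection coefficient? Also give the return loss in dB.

|Γ| ≈ 0.823; return loss ≈ 1.69 dB

|Γ| = (S − 1)/(S + 1) = (10.3 − 1)/(10.3 + 1) = 9.3/11.3
RL = −20·log₁₀|Γ| = −20·log₁₀(0.823)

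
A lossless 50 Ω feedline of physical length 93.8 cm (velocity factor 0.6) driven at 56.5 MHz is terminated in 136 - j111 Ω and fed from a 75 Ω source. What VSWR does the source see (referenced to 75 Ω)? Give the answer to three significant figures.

λ = v/f = 0.6·c / 56.5 MHz = 3.19 m
βl = 2π·l/λ = 2π × 0.294 = 106°
tan(βl) = -3.49
Z_in = Z_0·(Z_L + jZ_0·tanβl)/(Z_0 + jZ_L·tanβl) = 13.2 + j23.7 Ω
Γ_s = (Z_in − Z_s)/(Z_in + Z_s) = (-61.8 + j23.7)/(88.2 + j23.7), |Γ_s| = 0.724
VSWR = (1 + |Γ_s|)/(1 − |Γ_s|)

VSWR ≈ 6.26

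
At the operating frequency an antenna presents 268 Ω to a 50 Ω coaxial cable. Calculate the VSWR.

For a purely resistive load, VSWR = R_L/Z_0 or Z_0/R_L (whichever > 1) = 268/50

VSWR ≈ 5.36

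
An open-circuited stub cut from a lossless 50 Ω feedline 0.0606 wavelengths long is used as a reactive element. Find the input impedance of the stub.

Z_in ≈ −j125 Ω

βl = 2π × 0.0606 = 21.8°
tan(βl) = 0.4
For an open-circuited stub, Z_in = −jZ_0·cot(βl) = −jZ_0/tan(βl)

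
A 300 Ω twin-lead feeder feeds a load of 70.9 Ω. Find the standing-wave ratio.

For a purely resistive load, VSWR = R_L/Z_0 or Z_0/R_L (whichever > 1) = 300/70.9

VSWR ≈ 4.23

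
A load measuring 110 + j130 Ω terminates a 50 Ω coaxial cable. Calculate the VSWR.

VSWR ≈ 5.55

Γ = (Z_L − Z_0)/(Z_L + Z_0) = (60 + j130)/(160 + j130)
|Γ| = 143/206 = 0.695
VSWR = (1 + |Γ|)/(1 − |Γ|) = 1.69/0.305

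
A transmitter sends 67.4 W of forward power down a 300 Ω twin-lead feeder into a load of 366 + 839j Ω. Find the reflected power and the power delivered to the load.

|Γ| = |(66 + j839)/(666 + j839)| = 0.786
|Γ|² = 0.617
P_refl = |Γ|²·P_inc = 41.6 W, P_del = (1 − |Γ|²)·P_inc = 25.8 W

P_reflected ≈ 41.6 W; P_delivered ≈ 25.8 W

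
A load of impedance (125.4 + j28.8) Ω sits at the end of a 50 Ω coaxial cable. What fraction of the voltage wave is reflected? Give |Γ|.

|Γ| ≈ 0.454

Γ = (Z_L − Z_0)/(Z_L + Z_0) = (75.4 + j28.8)/(175.4 + j28.8)
|Γ| = 80.7/178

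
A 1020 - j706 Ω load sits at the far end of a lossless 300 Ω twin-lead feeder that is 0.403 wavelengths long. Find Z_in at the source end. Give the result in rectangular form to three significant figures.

βl = 2π × 0.403 = 145°
tan(βl) = tan(145°) = -0.698
Z_in = Z_0·(Z_L + jZ_0·tanβl)/(Z_0 + jZ_L·tanβl)
     = 300·(1020 − j915)/(-193 − j712)

Z_in ≈ 251 + j498 Ω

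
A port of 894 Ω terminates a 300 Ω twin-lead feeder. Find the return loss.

RL ≈ 6.06 dB

Γ = (894 − 300)/(894 + 300) = 0.497
RL = −20·log₁₀|Γ| = −20·log₁₀(0.497)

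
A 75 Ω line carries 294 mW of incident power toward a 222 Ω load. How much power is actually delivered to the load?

P_delivered ≈ 222 mW

Γ = (222 − 75)/(222 + 75) = 0.495
|Γ|² = 0.245
P_refl = |Γ|²·P_inc = 72 mW, P_del = (1 − |Γ|²)·P_inc = 222 mW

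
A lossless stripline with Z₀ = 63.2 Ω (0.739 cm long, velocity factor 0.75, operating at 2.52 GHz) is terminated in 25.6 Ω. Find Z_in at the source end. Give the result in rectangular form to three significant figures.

λ = v/f = 0.75·c / 2.52 GHz = 0.0893 m
βl = 2π·l/λ = 2π × 0.0828 = 29.8°
tan(βl) = tan(29.8°) = 0.573
Z_in = Z_0·(Z_L + jZ_0·tanβl)/(Z_0 + jZ_L·tanβl)
     = 63.2·(25.6 + j36.2)/(63.2 + j14.7)

Z_in ≈ 32.3 + j28.7 Ω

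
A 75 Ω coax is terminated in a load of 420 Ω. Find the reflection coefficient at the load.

Γ = (Z_L − Z_0)/(Z_L + Z_0) = (420 − 75)/(420 + 75) = 345/495

Γ = 0.697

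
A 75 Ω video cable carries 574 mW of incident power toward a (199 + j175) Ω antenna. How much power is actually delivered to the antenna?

P_delivered ≈ 324 mW

|Γ| = |(124 + j175)/(274 + j175)| = 0.66
|Γ|² = 0.435
P_refl = |Γ|²·P_inc = 250 mW, P_del = (1 − |Γ|²)·P_inc = 324 mW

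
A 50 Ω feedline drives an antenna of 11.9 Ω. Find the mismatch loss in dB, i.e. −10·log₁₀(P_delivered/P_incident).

Γ = (11.9 − 50)/(11.9 + 50) = -0.616
|Γ|² = 0.379, so P_del/P_inc = 1 − |Γ|² = 0.621
ML = −10·log₁₀(1 − |Γ|²)

mismatch loss ≈ 2.07 dB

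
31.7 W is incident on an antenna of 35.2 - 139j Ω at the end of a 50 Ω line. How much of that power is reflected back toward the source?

P_reflected ≈ 23.3 W

|Γ| = |(-14.8 − j139)/(85.2 − j139)| = 0.857
|Γ|² = 0.735
P_refl = |Γ|²·P_inc = 23.3 W, P_del = (1 − |Γ|²)·P_inc = 8.4 W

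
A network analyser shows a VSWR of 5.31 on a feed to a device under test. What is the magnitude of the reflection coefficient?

|Γ| ≈ 0.683

|Γ| = (S − 1)/(S + 1) = (5.31 − 1)/(5.31 + 1) = 4.31/6.31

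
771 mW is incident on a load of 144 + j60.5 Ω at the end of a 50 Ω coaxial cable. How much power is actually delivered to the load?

|Γ| = |(94 + j60.5)/(194 + j60.5)| = 0.55
|Γ|² = 0.303
P_refl = |Γ|²·P_inc = 233 mW, P_del = (1 − |Γ|²)·P_inc = 538 mW

P_delivered ≈ 538 mW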